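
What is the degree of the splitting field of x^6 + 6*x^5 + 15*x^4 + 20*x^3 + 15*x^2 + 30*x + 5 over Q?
The degree of the splitting field over Q equals the order of the Galois group, so first determine the group. The polynomial f is an irreducible sextic over Q, so G = Gal(f/Q) is one of the 16 transitive subgroups 6T1, ..., 6T16 of S_6. The discriminant of f is 746496000000 = 864000^2, a perfect square, so G is contained in A_6. The transitive groups of degree 6 contained in A_6 are: A_4 (6T4, order 12), S_4 (6T7, order 24), (C_3 x C_3) : C_4 (6T10, order 36), PSL(2,5) (6T12, order 60), A_6 (6T15, order 360). By Dedekind's theorem, for a prime p not dividing disc(f) the degrees of the irreducible factors of f mod p form the cycle type of an element of G. Factoring f modulo the 6 such primes p <= 23 (skipping 2, 3, 5, which divide the discriminant), each new pattern first appears at: mod 7: f = (x + 4)(x^5 + 2x^4 + 6x^2 + 5x + 3), pattern 5+1; mod 23: f = (x + 8)(x + 13)(x + 22)(x^3 + 9x^2 + 5x + 13), pattern 3+1+1+1. No other pattern occurs in this range, so the set of observed cycle types is {5+1, 3+1+1+1}. Among the candidates above, the only group containing elements of all these cycle types is A_6 (6T15) — each of A_4 (6T4), S_4 (6T7), (C_3 x C_3) : C_4 (6T10), PSL(2,5) (6T12) lacks at least one of them. Hence G = A_6 (6T15), of order 360. The Galois group A_6 (6T15) has order 360, so the splitting field has degree 360 over Q.

360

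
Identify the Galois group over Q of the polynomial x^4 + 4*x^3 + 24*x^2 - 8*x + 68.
The polynomial is an irreducible quartic over Q and its discriminant is 388562944 = 19712^2, a perfect square, so the Galois group is contained in A_4. The resolvent cubic y^3 - 24*y^2 - 304*y + 5376 splits completely over Q, which gives the Klein four-group V_4.

4T2: V_4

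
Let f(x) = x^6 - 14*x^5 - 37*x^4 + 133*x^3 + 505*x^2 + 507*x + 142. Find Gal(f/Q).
PSL(2,5) (order 60)

The polynomial f is an irreducible sextic over Q, so G = Gal(f/Q) is one of the 16 transitive subgroups 6T1, ..., 6T16 of S_6. The discriminant of f is 30991489 = 5567^2, a perfect square, so G is contained in A_6. The transitive groups of degree 6 contained in A_6 are: A_4 (6T4, order 12), S_4 (6T7, order 24), (C_3 x C_3) : C_4 (6T10, order 36), PSL(2,5) (6T12, order 60), A_6 (6T15, order 360). By Dedekind's theorem, for a prime p not dividing disc(f) the degrees of the irreducible factors of f mod p form the cycle type of an element of G. Factoring f modulo the 21 such primes p <= 79 (skipping 19, which divides the discriminant), each new pattern first appears at: mod 2: f = (x)(x^5 + x^3 + x^2 + x + 1), pattern 5+1; mod 7: f = (x^3 + 3x^2 + 3x + 5)(x^3 + 4x^2 + 4x + 6), pattern 3+3; mod 61: f = (x + 48)(x + 54)(x^2 + 7x + 25)(x^2 + 60x + 35), pattern 2+2+1+1. No other pattern occurs in this range, so the set of observed cycle types is {5+1, 3+3, 2+2+1+1}. The candidates containing elements of all these cycle types are PSL(2,5) (6T12) of order 60, A_6 (6T15) of order 360; the others are excluded. The observed types are precisely the cycle types that occur in PSL(2,5) (6T12) (apart from the identity). Each of the other remaining candidates has further cycle types, and by the Chebotarev density theorem the matching factorization patterns would occur for a proportion of primes equal to their share of the group: A_6 (6T15) additionally contains elements of type 4+2, 3+1+1+1 (130 of its 360 elements, about 36% of primes). None of the 21 primes tested shows any such pattern (for each of these groups the chance of that is below 10^-4), which rules them out. Hence G = PSL(2,5) (6T12), of order 60.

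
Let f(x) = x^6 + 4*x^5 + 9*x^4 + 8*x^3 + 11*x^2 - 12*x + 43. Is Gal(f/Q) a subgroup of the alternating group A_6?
No

The polynomial is irreducible of degree 6 over Q. Its discriminant is -18046378835968, which is not a perfect square. A Galois group lies in the alternating group exactly when the discriminant is a square in Q, so the Galois group (C_6) is not contained in A_6.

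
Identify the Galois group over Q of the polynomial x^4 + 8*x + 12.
The polynomial is an irreducible quartic over Q and its discriminant is 331776 = 576^2, a perfect square, so the Galois group is contained in A_4. The resolvent cubic y^3 - 48*y - 64 is irreducible over Q. An irreducible resolvent with square discriminant gives A_4.

4T4: A_4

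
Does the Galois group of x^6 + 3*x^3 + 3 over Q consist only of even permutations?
No

The polynomial is irreducible of degree 6 over Q. Its discriminant is -177147, which is not a perfect square. A Galois group lies in the alternating group exactly when the discriminant is a square in Q, so the Galois group (C_3 x S_3) is not contained in A_6.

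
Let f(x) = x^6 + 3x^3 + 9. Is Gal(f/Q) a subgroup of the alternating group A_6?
No

The polynomial is irreducible of degree 6 over Q. Its discriminant is -1162261467, which is not a perfect square. A Galois group lies in the alternating group exactly when the discriminant is a square in Q, so the Galois group (C_3 x S_3) is not contained in A_6.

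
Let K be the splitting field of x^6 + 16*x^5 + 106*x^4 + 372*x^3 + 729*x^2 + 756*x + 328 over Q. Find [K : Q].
72

The degree of the splitting field over Q equals the order of the Galois group, so first determine the group. The polynomial f is an irreducible sextic over Q, so G = Gal(f/Q) is one of the 16 transitive subgroups 6T1, ..., 6T16 of S_6. The discriminant of f is -48037888, which is not a perfect square, so G is not contained in A_6. The transitive groups of degree 6 not contained in A_6 are: C_6 (6T1, order 6), S_3 (6T2, order 6), D_6 (6T3, order 12), C_3 x S_3 (6T5, order 18), A_4 x C_2 (6T6, order 24), S_4 (6T8, order 24), S_3 x S_3 (6T9, order 36), S_4 x C_2 (6T11, order 48), (S_3 x S_3) : C_2 (6T13, order 72), PGL(2,5) (6T14, order 120), S_6 (6T16, order 720). By Dedekind's theorem, for a prime p not dividing disc(f) the degrees of the irreducible factors of f mod p form the cycle type of an element of G. Factoring f modulo the 29 such primes p <= 113 (skipping 2, which divides the discriminant), each new pattern first appears at: mod 3: f = (x^6 + x^5 + x^4 + 1), pattern 6; mod 5: f = (x + 1)(x^2 + 2x + 4)(x^3 + 3x^2 + x + 2), pattern 3+2+1; mod 7: f = (x^2 + x + 6)(x^4 + x^3 + x^2 + x + 1), pattern 4+2; mod 17: f = (x^3 + 8x^2 + 4x + 9)(x^3 + 8x^2 + 4x + 10), pattern 3+3; mod 19: f = (x^2 + 7)(x^2 + 3x + 8)(x^2 + 13x + 14), pattern 2+2+2; mod 37: f = (x + 5)(x + 30)(x^2 + 3x + 6)(x^2 + 15x + 15), pattern 2+2+1+1; mod 41: f = (x)(x + 10)(x + 39)(x^3 + 8x^2 + 21x + 36), pattern 3+1+1+1; mod 113: f = (x + 13)(x + 38)(x + 89)(x + 107)(x^2 + 108x + 86), pattern 2+1+1+1+1. No other pattern occurs in this range, so the set of observed cycle types is {6, 3+2+1, 4+2, 3+3, 2+2+2, 2+2+1+1, 3+1+1+1, 2+1+1+1+1}. The candidates containing elements of all these cycle types are (S_3 x S_3) : C_2 (6T13) of order 72, S_6 (6T16) of order 720; the others are excluded. The observed types are precisely the cycle types that occur in (S_3 x S_3) : C_2 (6T13) (apart from the identity). Each of the other remaining candidates has further cycle types, and by the Chebotarev density theorem the matching factorization patterns would occur for a proportion of primes equal to their share of the group: S_6 (6T16) additionally contains elements of type 5+1, 4+1+1 (234 of its 720 elements, about 32% of primes). None of the 29 primes tested shows any such pattern (for each of these groups the chance of that is below 10^-4), which rules them out. Hence G = (S_3 x S_3) : C_2 (6T13), of order 72. The Galois group (S_3 x S_3) : C_2 (6T13) has order 72, so the splitting field has degree 72 over Q.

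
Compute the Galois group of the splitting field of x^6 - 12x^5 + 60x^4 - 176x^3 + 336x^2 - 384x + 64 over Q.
S_3 x S_3 (also written G36-)

The polynomial f is an irreducible sextic over Q, so G = Gal(f/Q) is one of the 16 transitive subgroups 6T1, ..., 6T16 of S_6. The discriminant of f is 5410421842378752, which is not a perfect square, so G is not contained in A_6. The transitive groups of degree 6 not contained in A_6 are: C_6 (6T1, order 6), S_3 (6T2, order 6), D_6 (6T3, order 12), C_3 x S_3 (6T5, order 18), A_4 x C_2 (6T6, order 24), S_4 (6T8, order 24), S_3 x S_3 (6T9, order 36), S_4 x C_2 (6T11, order 48), (S_3 x S_3) : C_2 (6T13, order 72), PGL(2,5) (6T14, order 120), S_6 (6T16, order 720). By Dedekind's theorem, for a prime p not dividing disc(f) the degrees of the irreducible factors of f mod p form the cycle type of an element of G. Factoring f modulo the 23 such primes p <= 97 (skipping 2, 3, which divide the discriminant), each new pattern first appears at: mod 5: f = (x^6 + 3x^5 + 4x^3 + x^2 + x + 4), pattern 6; mod 11: f = (x + 4)(x + 8)(x^2 + x + 8)(x^2 + 8x + 3), pattern 2+2+1+1; mod 13: f = (x + 2)(x + 8)(x + 10)(x^3 + 7x^2 + 12x + 3), pattern 3+1+1+1; mod 31: f = (x^2 + 12x + 6)(x^2 + 14x + 12)(x^2 + 24x + 25), pattern 2+2+2; mod 97: f = (x^3 + 91x^2 + 12x + 1)(x^3 + 91x^2 + 12x + 64), pattern 3+3. No other pattern occurs in this range, so the set of observed cycle types is {6, 2+2+1+1, 3+1+1+1, 2+2+2, 3+3}. The candidates containing elements of all these cycle types are S_3 x S_3 (6T9) of order 36, (S_3 x S_3) : C_2 (6T13) of order 72, S_6 (6T16) of order 720; the others are excluded. The observed types are precisely the cycle types that occur in S_3 x S_3 (6T9) (apart from the identity). Each of the other remaining candidates has further cycle types, and by the Chebotarev density theorem the matching factorization patterns would occur for a proportion of primes equal to their share of the group: (S_3 x S_3) : C_2 (6T13) additionally contains elements of type 4+2, 3+2+1, 2+1+1+1+1 (36 of its 72 elements, about 50% of primes); S_6 (6T16) additionally contains elements of type 5+1, 4+2, 4+1+1, 3+2+1, 2+1+1+1+1 (459 of its 720 elements, about 64% of primes). None of the 23 primes tested shows any such pattern (for each of these groups the chance of that is below 10^-4), which rules them out. Hence G = S_3 x S_3 (6T9), of order 36.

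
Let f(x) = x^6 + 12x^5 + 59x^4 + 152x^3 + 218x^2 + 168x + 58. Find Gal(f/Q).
The polynomial f is an irreducible sextic over Q, so G = Gal(f/Q) is one of the 16 transitive subgroups 6T1, ..., 6T16 of S_6. The discriminant of f is -5120000, which is not a perfect square, so G is not contained in A_6. The transitive groups of degree 6 not contained in A_6 are: C_6 (6T1, order 6), S_3 (6T2, order 6), D_6 (6T3, order 12), C_3 x S_3 (6T5, order 18), A_4 x C_2 (6T6, order 24), S_4 (6T8, order 24), S_3 x S_3 (6T9, order 36), S_4 x C_2 (6T11, order 48), (S_3 x S_3) : C_2 (6T13, order 72), PGL(2,5) (6T14, order 120), S_6 (6T16, order 720). By Dedekind's theorem, for a prime p not dividing disc(f) the degrees of the irreducible factors of f mod p form the cycle type of an element of G. Factoring f modulo the 22 such primes p <= 89 (skipping 2, 5, which divide the discriminant), each new pattern first appears at: mod 3: f = (x^3 + x^2 + x + 2)(x^3 + 2x^2 + 2x + 2), pattern 3+3; mod 7: f = (x^2 + 3x + 1)(x^2 + 4x + 6)(x^2 + 5x + 5), pattern 2+2+2; mod 13: f = (x + 6)(x + 11)(x^4 + 8x^3 + x + 6), pattern 4+1+1; mod 43: f = (x + 14)(x + 33)(x^2 + 4x + 8)(x^2 + 4x + 14), pattern 2+2+1+1. No other pattern occurs in this range, so the set of observed cycle types is {3+3, 2+2+2, 4+1+1, 2+2+1+1}. The candidates containing elements of all these cycle types are S_4 (6T8) of order 24, S_4 x C_2 (6T11) of order 48, PGL(2,5) (6T14) of order 120, S_6 (6T16) of order 720; the others are excluded. The observed types are precisely the cycle types that occur in S_4 (6T8) (apart from the identity). Each of the other remaining candidates has further cycle types, and by the Chebotarev density theorem the matching factorization patterns would occur for a proportion of primes equal to their share of the group: S_4 x C_2 (6T11) additionally contains elements of type 6, 4+2, 2+1+1+1+1 (17 of its 48 elements, about 35% of primes); PGL(2,5) (6T14) additionally contains elements of type 6, 5+1 (44 of its 120 elements, about 37% of primes); S_6 (6T16) additionally contains elements of type 6, 5+1, 4+2, 3+2+1, 3+1+1+1, 2+1+1+1+1 (529 of its 720 elements, about 73% of primes). None of the 22 primes tested shows any such pattern (for each of these groups the chance of that is below 10^-4), which rules them out. Hence G = S_4 (6T8), of order 24.

S_4, S_4(6c), the S_4-action on 6 points not in A_6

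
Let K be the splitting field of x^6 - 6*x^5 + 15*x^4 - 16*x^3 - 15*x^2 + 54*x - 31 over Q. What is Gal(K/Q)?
The polynomial f is an irreducible sextic over Q, so G = Gal(f/Q) is one of the 16 transitive subgroups 6T1, ..., 6T16 of S_6. The discriminant of f is 4516300800, which is not a perfect square, so G is not contained in A_6. The transitive groups of degree 6 not contained in A_6 are: C_6 (6T1, order 6), S_3 (6T2, order 6), D_6 (6T3, order 12), C_3 x S_3 (6T5, order 18), A_4 x C_2 (6T6, order 24), S_4 (6T8, order 24), S_3 x S_3 (6T9, order 36), S_4 x C_2 (6T11, order 48), (S_3 x S_3) : C_2 (6T13, order 72), PGL(2,5) (6T14, order 120), S_6 (6T16, order 720). By Dedekind's theorem, for a prime p not dividing disc(f) the degrees of the irreducible factors of f mod p form the cycle type of an element of G. Factoring f modulo the 79 such primes p <= 431 (skipping 2, 3, 5, 11, which divide the discriminant), each new pattern first appears at: mod 7: f = (x^3 + 4x^2 + x + 6)(x^3 + 4x^2 + 5x + 3), pattern 3+3; mod 13: f = (x^6 + 7x^5 + 2x^4 + 10x^3 + 11x^2 + 2x + 8), pattern 6; mod 17: f = (x + 2)(x + 12)(x^2 + 2x + 12)(x^2 + 12x + 14), pattern 2+2+1+1; mod 29: f = (x^2 + 4x + 16)(x^2 + 21x + 19)(x^2 + 27x + 4), pattern 2+2+2; mod 31: f = (x)(x + 1)(x + 5)(x + 7)(x + 16)(x + 27), pattern 1+1+1+1+1+1. No other pattern occurs in this range, so the set of observed cycle types is {3+3, 6, 2+2+1+1, 2+2+2, 1+1+1+1+1+1}. The candidates containing elements of all these cycle types are D_6 (6T3) of order 12, A_4 x C_2 (6T6) of order 24, S_3 x S_3 (6T9) of order 36, S_4 x C_2 (6T11) of order 48, (S_3 x S_3) : C_2 (6T13) of order 72, PGL(2,5) (6T14) of order 120, S_6 (6T16) of order 720; the others are excluded. The observed types are precisely the cycle types that occur in D_6 (6T3). Each of the other remaining candidates has further cycle types, and by the Chebotarev density theorem the matching factorization patterns would occur for a proportion of primes equal to their share of the group: A_4 x C_2 (6T6) additionally contains elements of type 2+1+1+1+1 (3 of its 24 elements, about 12% of primes); S_3 x S_3 (6T9) additionally contains elements of type 3+1+1+1 (4 of its 36 elements, about 11% of primes); S_4 x C_2 (6T11) additionally contains elements of type 4+2, 4+1+1, 2+1+1+1+1 (15 of its 48 elements, about 31% of primes); (S_3 x S_3) : C_2 (6T13) additionally contains elements of type 4+2, 3+2+1, 3+1+1+1, 2+1+1+1+1 (40 of its 72 elements, about 56% of primes); PGL(2,5) (6T14) additionally contains elements of type 5+1, 4+1+1 (54 of its 120 elements, about 45% of primes); S_6 (6T16) additionally contains elements of type 5+1, 4+2, 4+1+1, 3+2+1, 3+1+1+1, 2+1+1+1+1 (499 of its 720 elements, about 69% of primes). None of the 79 primes tested shows any such pattern (for each of these groups the chance of that is below 10^-4), which rules them out. Hence G = D_6 (6T3), of order 12.

D_6, the dihedral group of order 12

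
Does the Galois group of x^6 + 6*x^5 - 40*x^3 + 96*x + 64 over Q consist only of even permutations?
The polynomial is irreducible of degree 6 over Q. Its discriminant is -37572373905408, which is not a perfect square. A Galois group lies in the alternating group exactly when the discriminant is a square in Q, so the Galois group (S_3) is not contained in A_6.

No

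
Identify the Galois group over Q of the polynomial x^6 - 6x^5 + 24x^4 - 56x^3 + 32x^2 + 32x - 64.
The polynomial f is an irreducible sextic over Q, so G = Gal(f/Q) is one of the 16 transitive subgroups 6T1, ..., 6T16 of S_6. The discriminant of f is 870211913777152, which is not a perfect square, so G is not contained in A_6. The transitive groups of degree 6 not contained in A_6 are: C_6 (6T1, order 6), S_3 (6T2, order 6), D_6 (6T3, order 12), C_3 x S_3 (6T5, order 18), A_4 x C_2 (6T6, order 24), S_4 (6T8, order 24), S_3 x S_3 (6T9, order 36), S_4 x C_2 (6T11, order 48), (S_3 x S_3) : C_2 (6T13, order 72), PGL(2,5) (6T14, order 120), S_6 (6T16, order 720). By Dedekind's theorem, for a prime p not dividing disc(f) the degrees of the irreducible factors of f mod p form the cycle type of an element of G. Factoring f modulo the 22 such primes p <= 89 (skipping 2, 37, which divide the discriminant), each new pattern first appears at: mod 3: f = (x^3 + x^2 + 2)(x^3 + 2x^2 + x + 1), pattern 3+3; mod 5: f = (x^2 + 2)(x^2 + x + 1)(x^2 + 3x + 3), pattern 2+2+2; mod 17: f = (x + 2)(x + 13)(x^4 + 13x^3 + 7x^2 + 11x + 8), pattern 4+1+1; mod 67: f = (x + 8)(x + 57)(x^2 + 65x + 26)(x^2 + 65x + 66), pattern 2+2+1+1. No other pattern occurs in this range, so the set of observed cycle types is {3+3, 2+2+2, 4+1+1, 2+2+1+1}. The candidates containing elements of all these cycle types are S_4 (6T8) of order 24, S_4 x C_2 (6T11) of order 48, PGL(2,5) (6T14) of order 120, S_6 (6T16) of order 720; the others are excluded. The observed types are precisely the cycle types that occur in S_4 (6T8) (apart from the identity). Each of the other remaining candidates has further cycle types, and by the Chebotarev density theorem the matching factorization patterns would occur for a proportion of primes equal to their share of the group: S_4 x C_2 (6T11) additionally contains elements of type 6, 4+2, 2+1+1+1+1 (17 of its 48 elements, about 35% of primes); PGL(2,5) (6T14) additionally contains elements of type 6, 5+1 (44 of its 120 elements, about 37% of primes); S_6 (6T16) additionally contains elements of type 6, 5+1, 4+2, 3+2+1, 3+1+1+1, 2+1+1+1+1 (529 of its 720 elements, about 73% of primes). None of the 22 primes tested shows any such pattern (for each of these groups the chance of that is below 10^-4), which rules them out. Hence G = S_4 (6T8), of order 24.

6T8: S_4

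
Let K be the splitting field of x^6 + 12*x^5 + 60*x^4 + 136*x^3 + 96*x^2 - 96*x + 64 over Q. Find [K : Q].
18

The degree of the splitting field over Q equals the order of the Galois group, so first determine the group. The polynomial f is an irreducible sextic over Q, so G = Gal(f/Q) is one of the 16 transitive subgroups 6T1, ..., 6T16 of S_6. The discriminant of f is -190210142896128, which is not a perfect square, so G is not contained in A_6. The transitive groups of degree 6 not contained in A_6 are: C_6 (6T1, order 6), S_3 (6T2, order 6), D_6 (6T3, order 12), C_3 x S_3 (6T5, order 18), A_4 x C_2 (6T6, order 24), S_4 (6T8, order 24), S_3 x S_3 (6T9, order 36), S_4 x C_2 (6T11, order 48), (S_3 x S_3) : C_2 (6T13, order 72), PGL(2,5) (6T14, order 120), S_6 (6T16, order 720). By Dedekind's theorem, for a prime p not dividing disc(f) the degrees of the irreducible factors of f mod p form the cycle type of an element of G. Factoring f modulo the 33 such primes p <= 149 (skipping 2, 3, which divide the discriminant), each new pattern first appears at: mod 5: f = (x^6 + 2x^5 + x^3 + x^2 + 4x + 4), pattern 6; mod 7: f = (x + 3)(x + 4)(x + 6)(x^3 + 6x^2 + 5x + 4), pattern 3+1+1+1; mod 17: f = (x^2 + 6x + 2)(x^2 + 11x + 12)(x^2 + 12x + 14), pattern 2+2+2; mod 19: f = (x^3 + 6x^2 + 12x + 12)(x^3 + 6x^2 + 12x + 18), pattern 3+3; mod 73: f = (x + 28)(x + 44)(x + 46)(x + 60)(x + 62)(x + 64), pattern 1+1+1+1+1+1. No other pattern occurs in this range, so the set of observed cycle types is {6, 3+1+1+1, 2+2+2, 3+3, 1+1+1+1+1+1}. The candidates containing elements of all these cycle types are C_3 x S_3 (6T5) of order 18, S_3 x S_3 (6T9) of order 36, (S_3 x S_3) : C_2 (6T13) of order 72, S_6 (6T16) of order 720; the others are excluded. The observed types are precisely the cycle types that occur in C_3 x S_3 (6T5). Each of the other remaining candidates has further cycle types, and by the Chebotarev density theorem the matching factorization patterns would occur for a proportion of primes equal to their share of the group: S_3 x S_3 (6T9) additionally contains elements of type 2+2+1+1 (9 of its 36 elements, about 25% of primes); (S_3 x S_3) : C_2 (6T13) additionally contains elements of type 4+2, 3+2+1, 2+2+1+1, 2+1+1+1+1 (45 of its 72 elements, about 62% of primes); S_6 (6T16) additionally contains elements of type 5+1, 4+2, 4+1+1, 3+2+1, 2+2+1+1, 2+1+1+1+1 (504 of its 720 elements, about 70% of primes). None of the 33 primes tested shows any such pattern (for each of these groups the chance of that is below 10^-4), which rules them out. Hence G = C_3 x S_3 (6T5), of order 18. The Galois group C_3 x S_3 (6T5) has order 18, so the splitting field has degree 18 over Q.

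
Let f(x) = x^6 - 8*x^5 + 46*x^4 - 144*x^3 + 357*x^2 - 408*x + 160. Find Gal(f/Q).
6T13: (S_3 x S_3) : C_2

The polynomial f is an irreducible sextic over Q, so G = Gal(f/Q) is one of the 16 transitive subgroups 6T1, ..., 6T16 of S_6. The discriminant of f is -1579425998307328, which is not a perfect square, so G is not contained in A_6. The transitive groups of degree 6 not contained in A_6 are: C_6 (6T1, order 6), S_3 (6T2, order 6), D_6 (6T3, order 12), C_3 x S_3 (6T5, order 18), A_4 x C_2 (6T6, order 24), S_4 (6T8, order 24), S_3 x S_3 (6T9, order 36), S_4 x C_2 (6T11, order 48), (S_3 x S_3) : C_2 (6T13, order 72), PGL(2,5) (6T14, order 120), S_6 (6T16, order 720). By Dedekind's theorem, for a prime p not dividing disc(f) the degrees of the irreducible factors of f mod p form the cycle type of an element of G. Factoring f modulo the 27 such primes p <= 113 (skipping 2, 47, 61, which divide the discriminant), each new pattern first appears at: mod 3: f = (x^6 + x^5 + x^4 + 1), pattern 6; mod 5: f = (x)(x^2 + x + 2)(x^3 + x^2 + 3x + 1), pattern 3+2+1; mod 7: f = (x^2 + 5x + 2)(x^4 + x^3 + 4x^2 + 2x + 3), pattern 4+2; mod 17: f = (x^3 + 13x^2 + 5x + 6)(x^3 + 13x^2 + 8x + 4), pattern 3+3; mod 19: f = (x^2 + 16)(x^2 + 5x + 3)(x^2 + 6x + 16), pattern 2+2+2; mod 37: f = (x + 6)(x + 20)(x^2 + 13x + 13)(x^2 + 27x + 2), pattern 2+2+1+1; mod 41: f = (x + 9)(x + 30)(x + 39)(x^3 + 37x^2 + 2x + 24), pattern 3+1+1+1; mod 113: f = (x + 12)(x + 17)(x + 51)(x + 80)(x^2 + 58x + 85), pattern 2+1+1+1+1. No other pattern occurs in this range, so the set of observed cycle types is {6, 3+2+1, 4+2, 3+3, 2+2+2, 2+2+1+1, 3+1+1+1, 2+1+1+1+1}. The candidates containing elements of all these cycle types are (S_3 x S_3) : C_2 (6T13) of order 72, S_6 (6T16) of order 720; the others are excluded. The observed types are precisely the cycle types that occur in (S_3 x S_3) : C_2 (6T13) (apart from the identity). Each of the other remaining candidates has further cycle types, and by the Chebotarev density theorem the matching factorization patterns would occur for a proportion of primes equal to their share of the group: S_6 (6T16) additionally contains elements of type 5+1, 4+1+1 (234 of its 720 elements, about 32% of primes). None of the 27 primes tested shows any such pattern (for each of these groups the chance of that is below 10^-4), which rules them out. Hence G = (S_3 x S_3) : C_2 (6T13), of order 72.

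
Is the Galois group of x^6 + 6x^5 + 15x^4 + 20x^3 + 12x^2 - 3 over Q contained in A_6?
The polynomial is irreducible of degree 6 over Q. Its discriminant is 419904 = 648^2, a perfect square. A Galois group lies in the alternating group exactly when the discriminant is a square in Q, so the Galois group (A_4) is contained in A_6.

Yes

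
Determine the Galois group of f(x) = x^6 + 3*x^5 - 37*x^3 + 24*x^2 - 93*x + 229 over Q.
S_3 (also written S3)

The polynomial f is an irreducible sextic over Q, so G = Gal(f/Q) is one of the 16 transitive subgroups 6T1, ..., 6T16 of S_6. The discriminant of f is -5781445621470000, which is not a perfect square, so G is not contained in A_6. The transitive groups of degree 6 not contained in A_6 are: C_6 (6T1, order 6), S_3 (6T2, order 6), D_6 (6T3, order 12), C_3 x S_3 (6T5, order 18), A_4 x C_2 (6T6, order 24), S_4 (6T8, order 24), S_3 x S_3 (6T9, order 36), S_4 x C_2 (6T11, order 48), (S_3 x S_3) : C_2 (6T13, order 72), PGL(2,5) (6T14, order 120), S_6 (6T16, order 720). By Dedekind's theorem, for a prime p not dividing disc(f) the degrees of the irreducible factors of f mod p form the cycle type of an element of G. Factoring f modulo the 23 such primes p <= 103 (skipping 2, 3, 5, 71, which divide the discriminant), each new pattern first appears at: mod 7: f = (x^3 + 4x^2 + 2x + 5)(x^3 + 6x^2 + 2x + 1), pattern 3+3; mod 11: f = (x^2 + 3x + 6)(x^2 + 5x + 7)(x^2 + 6x + 1), pattern 2+2+2; mod 31: f = (x + 2)(x + 10)(x + 14)(x + 19)(x + 25)(x + 26), pattern 1+1+1+1+1+1. No other pattern occurs in this range, so the set of observed cycle types is {3+3, 2+2+2, 1+1+1+1+1+1}. The candidates containing elements of all these cycle types are C_6 (6T1) of order 6, S_3 (6T2) of order 6, D_6 (6T3) of order 12, C_3 x S_3 (6T5) of order 18, A_4 x C_2 (6T6) of order 24, S_4 (6T8) of order 24, S_3 x S_3 (6T9) of order 36, S_4 x C_2 (6T11) of order 48, (S_3 x S_3) : C_2 (6T13) of order 72, PGL(2,5) (6T14) of order 120, S_6 (6T16) of order 720; the others are excluded. The observed types are precisely the cycle types that occur in S_3 (6T2). Each of the other remaining candidates has further cycle types, and by the Chebotarev density theorem the matching factorization patterns would occur for a proportion of primes equal to their share of the group: C_6 (6T1) additionally contains elements of type 6 (2 of its 6 elements, about 33% of primes); D_6 (6T3) additionally contains elements of type 6, 2+2+1+1 (5 of its 12 elements, about 42% of primes); C_3 x S_3 (6T5) additionally contains elements of type 6, 3+1+1+1 (10 of its 18 elements, about 56% of primes); A_4 x C_2 (6T6) additionally contains elements of type 6, 2+2+1+1, 2+1+1+1+1 (14 of its 24 elements, about 58% of primes); S_4 (6T8) additionally contains elements of type 4+1+1, 2+2+1+1 (9 of its 24 elements, about 38% of primes); S_3 x S_3 (6T9) additionally contains elements of type 6, 3+1+1+1, 2+2+1+1 (25 of its 36 elements, about 69% of primes); S_4 x C_2 (6T11) additionally contains elements of type 6, 4+2, 4+1+1, 2+2+1+1, 2+1+1+1+1 (32 of its 48 elements, about 67% of primes); (S_3 x S_3) : C_2 (6T13) additionally contains elements of type 6, 4+2, 3+2+1, 3+1+1+1, 2+2+1+1, 2+1+1+1+1 (61 of its 72 elements, about 85% of primes); PGL(2,5) (6T14) additionally contains elements of type 6, 5+1, 4+1+1, 2+2+1+1 (89 of its 120 elements, about 74% of primes); S_6 (6T16) additionally contains elements of type 6, 5+1, 4+2, 4+1+1, 3+2+1, 3+1+1+1, 2+2+1+1, 2+1+1+1+1 (664 of its 720 elements, about 92% of primes). None of the 23 primes tested shows any such pattern (for each of these groups the chance of that is below 10^-4), which rules them out. Hence G = S_3 (6T2), of order 6.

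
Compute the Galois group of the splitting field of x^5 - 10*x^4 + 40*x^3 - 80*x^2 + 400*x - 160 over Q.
The polynomial f is an irreducible quintic over Q, so G = Gal(f/Q) is a transitive subgroup of S_5: one of C_5 (5T1, order 5), D_5 (5T2, order 10), F_20 (5T3, order 20), A_5 (5T4, order 60) or S_5 (5T5, order 120). The discriminant of f is 1073741824000000 = 32768000^2, a perfect square, so G is contained in A_5. The transitive groups of degree 5 contained in A_5 are: C_5 (5T1, order 5), D_5 (5T2, order 10), A_5 (5T4, order 60). By Dedekind's theorem, for a prime p not dividing disc(f) the degrees of the irreducible factors of f mod p form the cycle type of an element of G. Factoring f modulo the 2 such primes p <= 7 (skipping 2, 5, which divide the discriminant), each new pattern first appears at: mod 3: f = (x^5 + 2x^4 + x^3 + x^2 + x + 2), pattern 5; mod 7: f = (x + 2)(x + 4)(x^3 + 5x^2 + 2x + 1), pattern 3+1+1. No other pattern occurs in this range, so the set of observed cycle types is {5, 3+1+1}. Among the candidates above, the only group containing elements of all these cycle types is A_5 (5T4) — each of C_5 (5T1), D_5 (5T2) lacks at least one of them. Hence G = A_5 (5T4), of order 60.

5T4: A_5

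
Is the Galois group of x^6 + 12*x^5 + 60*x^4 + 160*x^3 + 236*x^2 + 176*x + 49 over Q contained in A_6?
The polynomial is irreducible of degree 6 over Q. Its discriminant is -3356224, which is not a perfect square. A Galois group lies in the alternating group exactly when the discriminant is a square in Q, so the Galois group (S_4 x C_2) is not contained in A_6.

No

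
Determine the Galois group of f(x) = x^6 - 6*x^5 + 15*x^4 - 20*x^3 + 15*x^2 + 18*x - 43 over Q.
A_6 (order 360)

The polynomial f is an irreducible sextic over Q, so G = Gal(f/Q) is one of the 16 transitive subgroups 6T1, ..., 6T16 of S_6. The discriminant of f is 746496000000 = 864000^2, a perfect square, so G is contained in A_6. The transitive groups of degree 6 contained in A_6 are: A_4 (6T4, order 12), S_4 (6T7, order 24), (C_3 x C_3) : C_4 (6T10, order 36), PSL(2,5) (6T12, order 60), A_6 (6T15, order 360). By Dedekind's theorem, for a prime p not dividing disc(f) the degrees of the irreducible factors of f mod p form the cycle type of an element of G. Factoring f modulo the 6 such primes p <= 23 (skipping 2, 3, 5, which divide the discriminant), each new pattern first appears at: mod 7: f = (x + 2)(x^5 + 6x^4 + 3x^3 + 2x^2 + 4x + 3), pattern 5+1; mod 23: f = (x + 6)(x + 11)(x + 20)(x^3 + 3x^2 + 4x + 8), pattern 3+1+1+1. No other pattern occurs in this range, so the set of observed cycle types is {5+1, 3+1+1+1}. Among the candidates above, the only group containing elements of all these cycle types is A_6 (6T15) — each of A_4 (6T4), S_4 (6T7), (C_3 x C_3) : C_4 (6T10), PSL(2,5) (6T12) lacks at least one of them. Hence G = A_6 (6T15), of order 360.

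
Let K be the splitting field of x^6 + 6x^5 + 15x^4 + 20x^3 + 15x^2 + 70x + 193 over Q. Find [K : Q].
The degree of the splitting field over Q equals the order of the Galois group, so first determine the group. The polynomial f is an irreducible sextic over Q, so G = Gal(f/Q) is one of the 16 transitive subgroups 6T1, ..., 6T16 of S_6. The discriminant of f is -1388339588497408, which is not a perfect square, so G is not contained in A_6. The transitive groups of degree 6 not contained in A_6 are: C_6 (6T1, order 6), S_3 (6T2, order 6), D_6 (6T3, order 12), C_3 x S_3 (6T5, order 18), A_4 x C_2 (6T6, order 24), S_4 (6T8, order 24), S_3 x S_3 (6T9, order 36), S_4 x C_2 (6T11, order 48), (S_3 x S_3) : C_2 (6T13, order 72), PGL(2,5) (6T14, order 120), S_6 (6T16, order 720). By Dedekind's theorem, for a prime p not dividing disc(f) the degrees of the irreducible factors of f mod p form the cycle type of an element of G. Factoring f modulo the 3 such primes p <= 7 (skipping 2, which divides the discriminant), each new pattern first appears at: mod 3: f = (x^6 + 2x^3 + x + 1), pattern 6; mod 5: f = (x + 2)(x + 4)(x^4 + 2x^2 + 3x + 1), pattern 4+1+1; mod 7: f = (x + 4)(x^2 + 3x + 1)(x^3 + 6x^2 + 2x + 1), pattern 3+2+1. No other pattern occurs in this range, so the set of observed cycle types is {6, 4+1+1, 3+2+1}. Among the candidates above, the only group containing elements of all these cycle types is S_6 (6T16); every other candidate lacks at least one of them. Hence G = S_6 (6T16), of order 720. The Galois group S_6 (6T16) has order 720, so the splitting field has degree 720 over Q.

720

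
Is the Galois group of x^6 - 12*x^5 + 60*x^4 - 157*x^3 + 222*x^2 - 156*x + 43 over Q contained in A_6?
No

The polynomial is irreducible of degree 6 over Q. Its discriminant is -177147, which is not a perfect square. A Galois group lies in the alternating group exactly when the discriminant is a square in Q, so the Galois group (C_3 x S_3) is not contained in A_6.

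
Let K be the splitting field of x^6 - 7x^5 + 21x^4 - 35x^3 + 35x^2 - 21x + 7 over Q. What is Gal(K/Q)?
The polynomial f is an irreducible sextic over Q, so G = Gal(f/Q) is one of the 16 transitive subgroups 6T1, ..., 6T16 of S_6. The discriminant of f is -16807, which is not a perfect square, so G is not contained in A_6. The transitive groups of degree 6 not contained in A_6 are: C_6 (6T1, order 6), S_3 (6T2, order 6), D_6 (6T3, order 12), C_3 x S_3 (6T5, order 18), A_4 x C_2 (6T6, order 24), S_4 (6T8, order 24), S_3 x S_3 (6T9, order 36), S_4 x C_2 (6T11, order 48), (S_3 x S_3) : C_2 (6T13, order 72), PGL(2,5) (6T14, order 120), S_6 (6T16, order 720). By Dedekind's theorem, for a prime p not dividing disc(f) the degrees of the irreducible factors of f mod p form the cycle type of an element of G. Factoring f modulo the 37 such primes p <= 163 (skipping 7, which divides the discriminant), each new pattern first appears at: mod 2: f = (x^3 + x + 1)(x^3 + x^2 + 1), pattern 3+3; mod 3: f = (x^6 + 2x^5 + x^3 + 2x^2 + 1), pattern 6; mod 13: f = (x^2 + 5x + 8)(x^2 + 6x + 7)(x^2 + 8x + 5), pattern 2+2+2; mod 29: f = (x + 6)(x + 15)(x + 19)(x + 22)(x + 23)(x + 24), pattern 1+1+1+1+1+1. No other pattern occurs in this range, so the set of observed cycle types is {3+3, 6, 2+2+2, 1+1+1+1+1+1}. The candidates containing elements of all these cycle types are C_6 (6T1) of order 6, D_6 (6T3) of order 12, C_3 x S_3 (6T5) of order 18, A_4 x C_2 (6T6) of order 24, S_3 x S_3 (6T9) of order 36, S_4 x C_2 (6T11) of order 48, (S_3 x S_3) : C_2 (6T13) of order 72, PGL(2,5) (6T14) of order 120, S_6 (6T16) of order 720; the others are excluded. The observed types are precisely the cycle types that occur in C_6 (6T1). Each of the other remaining candidates has further cycle types, and by the Chebotarev density theorem the matching factorization patterns would occur for a proportion of primes equal to their share of the group: D_6 (6T3) additionally contains elements of type 2+2+1+1 (3 of its 12 elements, about 25% of primes); C_3 x S_3 (6T5) additionally contains elements of type 3+1+1+1 (4 of its 18 elements, about 22% of primes); A_4 x C_2 (6T6) additionally contains elements of type 2+2+1+1, 2+1+1+1+1 (6 of its 24 elements, about 25% of primes); S_3 x S_3 (6T9) additionally contains elements of type 3+1+1+1, 2+2+1+1 (13 of its 36 elements, about 36% of primes); S_4 x C_2 (6T11) additionally contains elements of type 4+2, 4+1+1, 2+2+1+1, 2+1+1+1+1 (24 of its 48 elements, about 50% of primes); (S_3 x S_3) : C_2 (6T13) additionally contains elements of type 4+2, 3+2+1, 3+1+1+1, 2+2+1+1, 2+1+1+1+1 (49 of its 72 elements, about 68% of primes); PGL(2,5) (6T14) additionally contains elements of type 5+1, 4+1+1, 2+2+1+1 (69 of its 120 elements, about 58% of primes); S_6 (6T16) additionally contains elements of type 5+1, 4+2, 4+1+1, 3+2+1, 3+1+1+1, 2+2+1+1, 2+1+1+1+1 (544 of its 720 elements, about 76% of primes). None of the 37 primes tested shows any such pattern (for each of these groups the chance of that is below 10^-4), which rules them out. Hence G = C_6 (6T1), of order 6.

C_6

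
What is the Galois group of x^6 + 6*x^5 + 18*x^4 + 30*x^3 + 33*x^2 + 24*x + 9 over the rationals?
6T14: PGL(2,5)

The polynomial f is an irreducible sextic over Q, so G = Gal(f/Q) is one of the 16 transitive subgroups 6T1, ..., 6T16 of S_6. The discriminant of f is -16003008, which is not a perfect square, so G is not contained in A_6. The transitive groups of degree 6 not contained in A_6 are: C_6 (6T1, order 6), S_3 (6T2, order 6), D_6 (6T3, order 12), C_3 x S_3 (6T5, order 18), A_4 x C_2 (6T6, order 24), S_4 (6T8, order 24), S_3 x S_3 (6T9, order 36), S_4 x C_2 (6T11, order 48), (S_3 x S_3) : C_2 (6T13, order 72), PGL(2,5) (6T14, order 120), S_6 (6T16, order 720). By Dedekind's theorem, for a prime p not dividing disc(f) the degrees of the irreducible factors of f mod p form the cycle type of an element of G. Factoring f modulo the 21 such primes p <= 89 (skipping 2, 3, 7, which divide the discriminant), each new pattern first appears at: mod 5: f = (x^6 + x^5 + 3x^4 + 3x^2 + 4x + 4), pattern 6; mod 11: f = (x + 10)(x^5 + 7x^4 + 3x^3 + 2), pattern 5+1; mod 13: f = (x + 2)(x + 6)(x^4 + 11x^3 + 9x^2 + 8x + 4), pattern 4+1+1; mod 23: f = (x + 4)(x + 8)(x^2 + 7x + 8)(x^2 + 10x + 3), pattern 2+2+1+1; mod 43: f = (x^3 + 22x^2 + 20x + 21)(x^3 + 27x^2 + 6x + 25), pattern 3+3; mod 61: f = (x^2 + 34x + 5)(x^2 + 45x + 56)(x^2 + 49x + 46), pattern 2+2+2. No other pattern occurs in this range, so the set of observed cycle types is {6, 5+1, 4+1+1, 2+2+1+1, 3+3, 2+2+2}. The candidates containing elements of all these cycle types are PGL(2,5) (6T14) of order 120, S_6 (6T16) of order 720; the others are excluded. The observed types are precisely the cycle types that occur in PGL(2,5) (6T14) (apart from the identity). Each of the other remaining candidates has further cycle types, and by the Chebotarev density theorem the matching factorization patterns would occur for a proportion of primes equal to their share of the group: S_6 (6T16) additionally contains elements of type 4+2, 3+2+1, 3+1+1+1, 2+1+1+1+1 (265 of its 720 elements, about 37% of primes). None of the 21 primes tested shows any such pattern (for each of these groups the chance of that is below 10^-4), which rules them out. Hence G = PGL(2,5) (6T14), of order 120.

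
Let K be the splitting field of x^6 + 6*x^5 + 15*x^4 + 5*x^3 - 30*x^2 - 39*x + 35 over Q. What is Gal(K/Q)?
The polynomial f is an irreducible sextic over Q, so G = Gal(f/Q) is one of the 16 transitive subgroups 6T1, ..., 6T16 of S_6. The discriminant of f is 42688773981, which is not a perfect square, so G is not contained in A_6. The transitive groups of degree 6 not contained in A_6 are: C_6 (6T1, order 6), S_3 (6T2, order 6), D_6 (6T3, order 12), C_3 x S_3 (6T5, order 18), A_4 x C_2 (6T6, order 24), S_4 (6T8, order 24), S_3 x S_3 (6T9, order 36), S_4 x C_2 (6T11, order 48), (S_3 x S_3) : C_2 (6T13, order 72), PGL(2,5) (6T14, order 120), S_6 (6T16, order 720). By Dedekind's theorem, for a prime p not dividing disc(f) the degrees of the irreducible factors of f mod p form the cycle type of an element of G. Factoring f modulo the 16 such primes p <= 67 (skipping 3, 7, 29, which divide the discriminant), each new pattern first appears at: mod 2: f = (x^6 + x^4 + x^3 + x + 1), pattern 6; mod 5: f = (x)(x + 2)(x^2 + x + 1)(x^2 + 3x + 3), pattern 2+2+1+1; mod 13: f = (x + 2)(x + 4)(x + 10)(x^3 + 3x^2 + 3x + 11), pattern 3+1+1+1; mod 19: f = (x^2 + 6x + 10)(x^2 + 8x + 4)(x^2 + 11x + 8), pattern 2+2+2; mod 67: f = (x^3 + 3x^2 + 3x + 12)(x^3 + 3x^2 + 3x + 42), pattern 3+3. No other pattern occurs in this range, so the set of observed cycle types is {6, 2+2+1+1, 3+1+1+1, 2+2+2, 3+3}. The candidates containing elements of all these cycle types are S_3 x S_3 (6T9) of order 36, (S_3 x S_3) : C_2 (6T13) of order 72, S_6 (6T16) of order 720; the others are excluded. The observed types are precisely the cycle types that occur in S_3 x S_3 (6T9) (apart from the identity). Each of the other remaining candidates has further cycle types, and by the Chebotarev density theorem the matching factorization patterns would occur for a proportion of primes equal to their share of the group: (S_3 x S_3) : C_2 (6T13) additionally contains elements of type 4+2, 3+2+1, 2+1+1+1+1 (36 of its 72 elements, about 50% of primes); S_6 (6T16) additionally contains elements of type 5+1, 4+2, 4+1+1, 3+2+1, 2+1+1+1+1 (459 of its 720 elements, about 64% of primes). None of the 16 primes tested shows any such pattern (for each of these groups the chance of that is below 10^-4), which rules them out. Hence G = S_3 x S_3 (6T9), of order 36.

S_3 x S_3 (order 36)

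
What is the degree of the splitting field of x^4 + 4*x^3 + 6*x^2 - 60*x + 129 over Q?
12

The degree of the splitting field over Q equals the order of the Galois group, so first determine the group. The polynomial is an irreducible quartic over Q and its discriminant is 1358954496 = 36864^2, a perfect square, so the Galois group is contained in A_4. The resolvent cubic y^3 - 6*y^2 - 756*y - 2568 is irreducible over Q. An irreducible resolvent with square discriminant gives A_4. The Galois group A_4 (4T4) has order 12, so the splitting field has degree 12 over Q.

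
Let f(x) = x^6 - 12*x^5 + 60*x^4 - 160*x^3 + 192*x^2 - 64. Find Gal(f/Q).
The polynomial f is an irreducible sextic over Q, so G = Gal(f/Q) is one of the 16 transitive subgroups 6T1, ..., 6T16 of S_6. The discriminant of f is -450868486864896, which is not a perfect square, so G is not contained in A_6. The transitive groups of degree 6 not contained in A_6 are: C_6 (6T1, order 6), S_3 (6T2, order 6), D_6 (6T3, order 12), C_3 x S_3 (6T5, order 18), A_4 x C_2 (6T6, order 24), S_4 (6T8, order 24), S_3 x S_3 (6T9, order 36), S_4 x C_2 (6T11, order 48), (S_3 x S_3) : C_2 (6T13, order 72), PGL(2,5) (6T14, order 120), S_6 (6T16, order 720). By Dedekind's theorem, for a prime p not dividing disc(f) the degrees of the irreducible factors of f mod p form the cycle type of an element of G. Factoring f modulo the 33 such primes p <= 149 (skipping 2, 3, which divide the discriminant), each new pattern first appears at: mod 5: f = (x^3 + x + 1)(x^3 + 3x^2 + 4x + 1), pattern 3+3; mod 7: f = (x^6 + 2x^5 + 4x^4 + x^3 + 3x^2 + 6), pattern 6; mod 17: f = (x + 14)(x + 16)(x^2 + 13x + 10)(x^2 + 13x + 16), pattern 2+2+1+1; mod 19: f = (x + 1)(x + 4)(x + 11)(x + 14)(x^2 + 15x + 11), pattern 2+1+1+1+1; mod 71: f = (x^2 + 67x + 33)(x^2 + 67x + 53)(x^2 + 67x + 68), pattern 2+2+2. No other pattern occurs in this range, so the set of observed cycle types is {3+3, 6, 2+2+1+1, 2+1+1+1+1, 2+2+2}. The candidates containing elements of all these cycle types are A_4 x C_2 (6T6) of order 24, S_4 x C_2 (6T11) of order 48, (S_3 x S_3) : C_2 (6T13) of order 72, S_6 (6T16) of order 720; the others are excluded. The observed types are precisely the cycle types that occur in A_4 x C_2 (6T6) (apart from the identity). Each of the other remaining candidates has further cycle types, and by the Chebotarev density theorem the matching factorization patterns would occur for a proportion of primes equal to their share of the group: S_4 x C_2 (6T11) additionally contains elements of type 4+2, 4+1+1 (12 of its 48 elements, about 25% of primes); (S_3 x S_3) : C_2 (6T13) additionally contains elements of type 4+2, 3+2+1, 3+1+1+1 (34 of its 72 elements, about 47% of primes); S_6 (6T16) additionally contains elements of type 5+1, 4+2, 4+1+1, 3+2+1, 3+1+1+1 (484 of its 720 elements, about 67% of primes). None of the 33 primes tested shows any such pattern (for each of these groups the chance of that is below 10^-4), which rules them out. Hence G = A_4 x C_2 (6T6), of order 24.

6T6: A_4 x C_2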